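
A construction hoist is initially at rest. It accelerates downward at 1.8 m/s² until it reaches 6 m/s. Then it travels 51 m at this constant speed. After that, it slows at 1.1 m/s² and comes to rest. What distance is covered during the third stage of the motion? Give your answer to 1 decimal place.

Phase 1 (accelerating): v₀ = 0 m/s, a = 1.8 m/s².
v = v₀ + at → t = (6 − 0) / 1.8 = 3.33 s
v² = v₀² + 2aΔx → Δx = (6² − 0²)/(2·1.8) = 10.0 m

Phase 2 (constant speed): v₀ = 6.00 m/s, a = 0 m/s².
Constant speed: t = d/v = 51/6.00 = 8.50 s

Phase 3 (decelerating): v₀ = 6.00 m/s, a = -1.1 m/s².
v = v₀ + at → t = (0 − 6.00) / -1.1 = 5.45 s
v² = v₀² + 2aΔx → Δx = (0² − 6.00²)/(2·-1.1) = 16.4 m
Distance in phase 3 = 16.4 m

16.4 m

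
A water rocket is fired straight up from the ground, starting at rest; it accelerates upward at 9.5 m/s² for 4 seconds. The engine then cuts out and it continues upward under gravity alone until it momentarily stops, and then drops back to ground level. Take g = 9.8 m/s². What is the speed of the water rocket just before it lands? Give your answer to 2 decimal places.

54.16 m/s

Phase 1 (powered ascent): v₀ = 0 m/s, a = 9.5 m/s².
v = v₀ + at = 0 + (9.5)(4) = 38.0 m/s
Δx = v₀t + ½at² = 0·4 + 0.5·9.5·4² = 76.0 m

Phase 2 (coasting upward): v₀ = 38.0 m/s, a = -9.8 m/s².
v = v₀ + at → t = (0 − 38.0) / -9.8 = 3.88 s
v² = v₀² + 2aΔx → Δx = (0² − 38.0²)/(2·-9.8) = 73.7 m

Phase 3 (free fall): v₀ = 0 m/s, a = -9.8 m/s².
Falls 150 m from rest: t = √(2·150/9.8) = 5.53 s; v = g·t = 54.2 m/s.
Impact speed = 54.2 m/s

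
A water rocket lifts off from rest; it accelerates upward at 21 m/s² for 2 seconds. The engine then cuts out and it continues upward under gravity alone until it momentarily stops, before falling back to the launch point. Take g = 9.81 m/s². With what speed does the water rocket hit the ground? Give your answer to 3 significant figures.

Phase 1 (powered ascent): v₀ = 0 m/s, a = 21 m/s².
v = v₀ + at = 0 + (21)(2) = 42.0 m/s
Δx = v₀t + ½at² = 0·2 + 0.5·21·2² = 42.0 m

Phase 2 (coasting upward): v₀ = 42.0 m/s, a = -9.81 m/s².
v = v₀ + at → t = (0 − 42.0) / -9.81 = 4.28 s
v² = v₀² + 2aΔx → Δx = (0² − 42.0²)/(2·-9.81) = 89.9 m

Phase 3 (free fall): v₀ = 0 m/s, a = -9.81 m/s².
Falls 132 m from rest: t = √(2·132/9.81) = 5.19 s; v = g·t = 50.9 m/s.
Impact speed = 50.9 m/s

50.9 m/s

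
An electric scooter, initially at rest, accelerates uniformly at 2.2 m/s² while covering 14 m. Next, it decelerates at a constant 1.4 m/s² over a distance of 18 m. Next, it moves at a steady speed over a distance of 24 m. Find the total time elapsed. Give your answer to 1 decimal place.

Phase 1 (accelerating): v₀ = 0 m/s, a = 2.2 m/s².
v² = v₀² + 2aΔx = 0² + 2·2.2·14 = 61.6 → v = 7.85 m/s
t = (v − v₀)/a = (7.85 − 0)/2.2 = 3.57 s

Phase 2 (decelerating): v₀ = 7.85 m/s, a = -1.4 m/s².
v² = v₀² + 2aΔx = 7.85² + 2·-1.4·18 = 11.2 → v = 3.35 m/s
t = (v − v₀)/a = (3.35 − 7.85)/-1.4 = 3.22 s

Phase 3 (constant speed): v₀ = 3.35 m/s, a = 0 m/s².
Constant speed: t = d/v = 24/3.35 = 7.17 s
Total time = 3.57 + 3.22 + 7.17 = 14.0 s

14.0 s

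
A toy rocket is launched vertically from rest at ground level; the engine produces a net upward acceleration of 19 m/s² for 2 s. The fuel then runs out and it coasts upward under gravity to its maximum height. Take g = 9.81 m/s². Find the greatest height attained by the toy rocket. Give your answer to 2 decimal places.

111.60 m

Phase 1 (powered ascent): v₀ = 0 m/s, a = 19 m/s².
v = v₀ + at = 0 + (19)(2) = 38.0 m/s
Δx = v₀t + ½at² = 0·2 + 0.5·19·2² = 38.0 m

Phase 2 (coasting upward): v₀ = 38.0 m/s, a = -9.81 m/s².
v = v₀ + at → t = (0 − 38.0) / -9.81 = 3.87 s
v² = v₀² + 2aΔx → Δx = (0² − 38.0²)/(2·-9.81) = 73.6 m
Maximum height = 38.0 + 73.6 = 112 m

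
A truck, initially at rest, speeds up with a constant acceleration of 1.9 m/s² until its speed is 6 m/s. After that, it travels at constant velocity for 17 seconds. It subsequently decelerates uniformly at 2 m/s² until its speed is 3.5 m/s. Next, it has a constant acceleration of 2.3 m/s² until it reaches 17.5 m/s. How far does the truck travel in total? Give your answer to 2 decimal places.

Phase 1 (accelerating): v₀ = 0 m/s, a = 1.9 m/s².
v = v₀ + at → t = (6 − 0) / 1.9 = 3.16 s
v² = v₀² + 2aΔx → Δx = (6² − 0²)/(2·1.9) = 9.47 m

Phase 2 (constant speed): v₀ = 6.00 m/s, a = 0 m/s².
v = v₀ + at = 6.00 + (0)(17) = 6.00 m/s
Δx = v₀t + ½at² = 6.00·17 + 0.5·0·17² = 102 m

Phase 3 (decelerating): v₀ = 6.00 m/s, a = -2 m/s².
v = v₀ + at → t = (3.5 − 6.00) / -2 = 1.25 s
v² = v₀² + 2aΔx → Δx = (3.5² − 6.00²)/(2·-2) = 5.94 m

Phase 4 (accelerating): v₀ = 3.50 m/s, a = 2.3 m/s².
v = v₀ + at → t = (17.5 − 3.50) / 2.3 = 6.09 s
v² = v₀² + 2aΔx → Δx = (17.5² − 3.50²)/(2·2.3) = 63.9 m
Total distance = 9.47 + 102 + 5.94 + 63.9 = 181 m

181.32 m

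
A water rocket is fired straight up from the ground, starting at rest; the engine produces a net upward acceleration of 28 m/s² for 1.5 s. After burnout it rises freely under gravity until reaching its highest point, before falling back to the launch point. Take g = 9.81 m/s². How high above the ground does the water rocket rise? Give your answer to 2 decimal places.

Phase 1 (powered ascent): v₀ = 0 m/s, a = 28 m/s².
v = v₀ + at = 0 + (28)(1.5) = 42.0 m/s
Δx = v₀t + ½at² = 0·1.5 + 0.5·28·1.5² = 31.5 m

Phase 2 (coasting upward): v₀ = 42.0 m/s, a = -9.81 m/s².
v = v₀ + at → t = (0 − 42.0) / -9.81 = 4.28 s
v² = v₀² + 2aΔx → Δx = (0² − 42.0²)/(2·-9.81) = 89.9 m
Maximum height = 31.5 + 89.9 = 121 m

121.41 m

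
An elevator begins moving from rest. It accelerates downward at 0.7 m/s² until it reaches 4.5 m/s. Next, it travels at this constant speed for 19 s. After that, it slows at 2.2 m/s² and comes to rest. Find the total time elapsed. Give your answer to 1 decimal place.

27.5 s

Phase 1 (accelerating): v₀ = 0 m/s, a = 0.7 m/s².
v = v₀ + at → t = (4.5 − 0) / 0.7 = 6.43 s
v² = v₀² + 2aΔx → Δx = (4.5² − 0²)/(2·0.7) = 14.5 m

Phase 2 (constant speed): v₀ = 4.50 m/s, a = 0 m/s².
v = v₀ + at = 4.50 + (0)(19) = 4.50 m/s
Δx = v₀t + ½at² = 4.50·19 + 0.5·0·19² = 85.5 m

Phase 3 (decelerating): v₀ = 4.50 m/s, a = -2.2 m/s².
v = v₀ + at → t = (0 − 4.50) / -2.2 = 2.05 s
v² = v₀² + 2aΔx → Δx = (0² − 4.50²)/(2·-2.2) = 4.60 m
Total time = 6.43 + 19.0 + 2.05 = 27.5 s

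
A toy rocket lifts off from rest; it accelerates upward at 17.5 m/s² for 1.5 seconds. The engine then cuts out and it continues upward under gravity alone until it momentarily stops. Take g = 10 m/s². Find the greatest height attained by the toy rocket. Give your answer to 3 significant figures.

54.1 m

Phase 1 (powered ascent): v₀ = 0 m/s, a = 17.5 m/s².
v = v₀ + at = 0 + (17.5)(1.5) = 26.2 m/s
Δx = v₀t + ½at² = 0·1.5 + 0.5·17.5·1.5² = 19.7 m

Phase 2 (coasting upward): v₀ = 26.2 m/s, a = -10 m/s².
v = v₀ + at → t = (0 − 26.2) / -10 = 2.62 s
v² = v₀² + 2aΔx → Δx = (0² − 26.2²)/(2·-10) = 34.5 m
Maximum height = 19.7 + 34.5 = 54.1 m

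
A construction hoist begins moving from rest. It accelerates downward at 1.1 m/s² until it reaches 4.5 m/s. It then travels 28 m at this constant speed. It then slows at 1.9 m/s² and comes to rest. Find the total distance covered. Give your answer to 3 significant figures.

42.5 m

Phase 1 (accelerating): v₀ = 0 m/s, a = 1.1 m/s².
v = v₀ + at → t = (4.5 − 0) / 1.1 = 4.09 s
v² = v₀² + 2aΔx → Δx = (4.5² − 0²)/(2·1.1) = 9.20 m

Phase 2 (constant speed): v₀ = 4.50 m/s, a = 0 m/s².
Constant speed: t = d/v = 28/4.50 = 6.22 s

Phase 3 (decelerating): v₀ = 4.50 m/s, a = -1.9 m/s².
v = v₀ + at → t = (0 − 4.50) / -1.9 = 2.37 s
v² = v₀² + 2aΔx → Δx = (0² − 4.50²)/(2·-1.9) = 5.33 m
Total distance = 9.20 + 28.0 + 5.33 = 42.5 m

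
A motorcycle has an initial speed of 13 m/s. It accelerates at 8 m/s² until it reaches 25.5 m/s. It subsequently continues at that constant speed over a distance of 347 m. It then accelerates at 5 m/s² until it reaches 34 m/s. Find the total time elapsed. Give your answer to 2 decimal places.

16.87 s

Phase 1 (accelerating): v₀ = 13.0 m/s, a = 8 m/s².
v = v₀ + at → t = (25.5 − 13.0) / 8 = 1.56 s
v² = v₀² + 2aΔx → Δx = (25.5² − 13.0²)/(2·8) = 30.1 m

Phase 2 (constant speed): v₀ = 25.5 m/s, a = 0 m/s².
Constant speed: t = d/v = 347/25.5 = 13.6 s

Phase 3 (accelerating): v₀ = 25.5 m/s, a = 5 m/s².
v = v₀ + at → t = (34 − 25.5) / 5 = 1.70 s
v² = v₀² + 2aΔx → Δx = (34² − 25.5²)/(2·5) = 50.6 m
Total time = 1.56 + 13.6 + 1.70 = 16.9 s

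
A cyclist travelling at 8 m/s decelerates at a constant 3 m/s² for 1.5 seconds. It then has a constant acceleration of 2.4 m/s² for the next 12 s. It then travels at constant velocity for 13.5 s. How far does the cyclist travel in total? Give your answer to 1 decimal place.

Phase 1 (decelerating): v₀ = 8.00 m/s, a = -3 m/s².
v = v₀ + at = 8.00 + (-3)(1.5) = 3.50 m/s
Δx = v₀t + ½at² = 8.00·1.5 + 0.5·-3·1.5² = 8.62 m

Phase 2 (accelerating): v₀ = 3.50 m/s, a = 2.4 m/s².
v = v₀ + at = 3.50 + (2.4)(12) = 32.3 m/s
Δx = v₀t + ½at² = 3.50·12 + 0.5·2.4·12² = 215 m

Phase 3 (constant speed): v₀ = 32.3 m/s, a = 0 m/s².
v = v₀ + at = 32.3 + (0)(13.5) = 32.3 m/s
Δx = v₀t + ½at² = 32.3·13.5 + 0.5·0·13.5² = 436 m
Total distance = 8.62 + 215 + 436 = 659 m

659.5 m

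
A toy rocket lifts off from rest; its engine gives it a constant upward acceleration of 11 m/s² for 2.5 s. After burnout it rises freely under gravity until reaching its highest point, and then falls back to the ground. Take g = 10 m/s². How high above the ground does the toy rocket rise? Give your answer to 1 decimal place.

Phase 1 (powered ascent): v₀ = 0 m/s, a = 11 m/s².
v = v₀ + at = 0 + (11)(2.5) = 27.5 m/s
Δx = v₀t + ½at² = 0·2.5 + 0.5·11·2.5² = 34.4 m

Phase 2 (coasting upward): v₀ = 27.5 m/s, a = -10 m/s².
v = v₀ + at → t = (0 − 27.5) / -10 = 2.75 s
v² = v₀² + 2aΔx → Δx = (0² − 27.5²)/(2·-10) = 37.8 m
Maximum height = 34.4 + 37.8 = 72.2 m

72.2 m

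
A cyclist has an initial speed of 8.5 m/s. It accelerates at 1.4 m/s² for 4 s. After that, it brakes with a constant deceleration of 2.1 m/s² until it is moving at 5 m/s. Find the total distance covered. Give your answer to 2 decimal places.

86.58 m

Phase 1 (accelerating): v₀ = 8.50 m/s, a = 1.4 m/s².
v = v₀ + at = 8.50 + (1.4)(4) = 14.1 m/s
Δx = v₀t + ½at² = 8.50·4 + 0.5·1.4·4² = 45.2 m

Phase 2 (decelerating): v₀ = 14.1 m/s, a = -2.1 m/s².
v = v₀ + at → t = (5 − 14.1) / -2.1 = 4.33 s
v² = v₀² + 2aΔx → Δx = (5² − 14.1²)/(2·-2.1) = 41.4 m
Total distance = 45.2 + 41.4 = 86.6 m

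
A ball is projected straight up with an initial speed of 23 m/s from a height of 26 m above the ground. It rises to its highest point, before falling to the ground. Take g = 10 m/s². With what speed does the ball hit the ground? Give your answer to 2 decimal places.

32.39 m/s

Phase 1 (rising): v₀ = 23.0 m/s, a = -10 m/s².
v = v₀ + at → t = (0 − 23.0) / -10 = 2.30 s
v² = v₀² + 2aΔx → Δx = (0² − 23.0²)/(2·-10) = 26.4 m

Phase 2 (falling): v₀ = 0 m/s, a = -10 m/s².
Falls 52.5 m from rest: t = √(2·52.5/10) = 3.24 s; v = g·t = 32.4 m/s.
Final speed = 32.4 m/s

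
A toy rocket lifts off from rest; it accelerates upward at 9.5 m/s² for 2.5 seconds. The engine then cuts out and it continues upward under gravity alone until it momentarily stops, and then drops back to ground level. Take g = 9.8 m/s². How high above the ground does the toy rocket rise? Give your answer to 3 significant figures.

Phase 1 (powered ascent): v₀ = 0 m/s, a = 9.5 m/s².
v = v₀ + at = 0 + (9.5)(2.5) = 23.8 m/s
Δx = v₀t + ½at² = 0·2.5 + 0.5·9.5·2.5² = 29.7 m

Phase 2 (coasting upward): v₀ = 23.8 m/s, a = -9.8 m/s².
v = v₀ + at → t = (0 − 23.8) / -9.8 = 2.42 s
v² = v₀² + 2aΔx → Δx = (0² − 23.8²)/(2·-9.8) = 28.8 m
Maximum height = 29.7 + 28.8 = 58.5 m

58.5 m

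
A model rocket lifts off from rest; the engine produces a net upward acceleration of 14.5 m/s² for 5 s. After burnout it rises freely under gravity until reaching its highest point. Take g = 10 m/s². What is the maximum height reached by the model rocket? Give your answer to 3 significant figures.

444 m

Phase 1 (powered ascent): v₀ = 0 m/s, a = 14.5 m/s².
v = v₀ + at = 0 + (14.5)(5) = 72.5 m/s
Δx = v₀t + ½at² = 0·5 + 0.5·14.5·5² = 181 m

Phase 2 (coasting upward): v₀ = 72.5 m/s, a = -10 m/s².
v = v₀ + at → t = (0 − 72.5) / -10 = 7.25 s
v² = v₀² + 2aΔx → Δx = (0² − 72.5²)/(2·-10) = 263 m
Maximum height = 181 + 263 = 444 m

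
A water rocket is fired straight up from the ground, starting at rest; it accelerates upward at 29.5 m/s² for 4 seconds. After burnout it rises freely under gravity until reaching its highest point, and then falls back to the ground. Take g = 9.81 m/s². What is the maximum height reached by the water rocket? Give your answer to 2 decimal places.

945.68 m

Phase 1 (powered ascent): v₀ = 0 m/s, a = 29.5 m/s².
v = v₀ + at = 0 + (29.5)(4) = 118 m/s
Δx = v₀t + ½at² = 0·4 + 0.5·29.5·4² = 236 m

Phase 2 (coasting upward): v₀ = 118 m/s, a = -9.81 m/s².
v = v₀ + at → t = (0 − 118) / -9.81 = 12.0 s
v² = v₀² + 2aΔx → Δx = (0² − 118²)/(2·-9.81) = 710 m
Maximum height = 236 + 710 = 946 m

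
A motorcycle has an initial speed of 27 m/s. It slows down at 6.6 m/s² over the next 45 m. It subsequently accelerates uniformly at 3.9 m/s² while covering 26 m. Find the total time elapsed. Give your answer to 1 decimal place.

4.1 s

Phase 1 (decelerating): v₀ = 27.0 m/s, a = -6.6 m/s².
v² = v₀² + 2aΔx = 27.0² + 2·-6.6·45 = 135 → v = 11.6 m/s
t = (v − v₀)/a = (11.6 − 27.0)/-6.6 = 2.33 s

Phase 2 (accelerating): v₀ = 11.6 m/s, a = 3.9 m/s².
v² = v₀² + 2aΔx = 11.6² + 2·3.9·26 = 338 → v = 18.4 m/s
t = (v − v₀)/a = (18.4 − 11.6)/3.9 = 1.73 s
Total time = 2.33 + 1.73 = 4.06 s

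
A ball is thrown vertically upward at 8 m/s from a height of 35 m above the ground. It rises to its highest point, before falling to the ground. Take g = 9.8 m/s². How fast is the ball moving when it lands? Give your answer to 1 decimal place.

Phase 1 (rising): v₀ = 8.00 m/s, a = -9.8 m/s².
v = v₀ + at → t = (0 − 8.00) / -9.8 = 0.816 s
v² = v₀² + 2aΔx → Δx = (0² − 8.00²)/(2·-9.8) = 3.27 m

Phase 2 (falling): v₀ = 0 m/s, a = -9.8 m/s².
Falls 38.3 m from rest: t = √(2·38.3/9.8) = 2.79 s; v = g·t = 27.4 m/s.
Final speed = 27.4 m/s

27.4 m/s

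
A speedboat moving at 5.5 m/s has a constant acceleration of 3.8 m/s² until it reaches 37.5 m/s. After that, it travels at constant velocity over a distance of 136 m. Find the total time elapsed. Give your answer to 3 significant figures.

Phase 1 (accelerating): v₀ = 5.50 m/s, a = 3.8 m/s².
v = v₀ + at → t = (37.5 − 5.50) / 3.8 = 8.42 s
v² = v₀² + 2aΔx → Δx = (37.5² − 5.50²)/(2·3.8) = 181 m

Phase 2 (constant speed): v₀ = 37.5 m/s, a = 0 m/s².
Constant speed: t = d/v = 136/37.5 = 3.63 s
Total time = 8.42 + 3.63 = 12.0 s

12.0 s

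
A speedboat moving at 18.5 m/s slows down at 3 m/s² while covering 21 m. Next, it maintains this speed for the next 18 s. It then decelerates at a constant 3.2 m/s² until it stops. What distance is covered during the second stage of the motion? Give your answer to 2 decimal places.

264.70 m

Phase 1 (decelerating): v₀ = 18.5 m/s, a = -3 m/s².
v² = v₀² + 2aΔx = 18.5² + 2·-3·21 = 216 → v = 14.7 m/s
t = (v − v₀)/a = (14.7 − 18.5)/-3 = 1.26 s

Phase 2 (constant speed): v₀ = 14.7 m/s, a = 0 m/s².
v = v₀ + at = 14.7 + (0)(18) = 14.7 m/s
Δx = v₀t + ½at² = 14.7·18 + 0.5·0·18² = 265 m
Distance in phase 2 = 265 m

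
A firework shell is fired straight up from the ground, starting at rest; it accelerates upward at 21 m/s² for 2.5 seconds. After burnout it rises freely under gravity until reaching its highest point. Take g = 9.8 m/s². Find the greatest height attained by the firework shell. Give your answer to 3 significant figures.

206 m

Phase 1 (powered ascent): v₀ = 0 m/s, a = 21 m/s².
v = v₀ + at = 0 + (21)(2.5) = 52.5 m/s
Δx = v₀t + ½at² = 0·2.5 + 0.5·21·2.5² = 65.6 m

Phase 2 (coasting upward): v₀ = 52.5 m/s, a = -9.8 m/s².
v = v₀ + at → t = (0 − 52.5) / -9.8 = 5.36 s
v² = v₀² + 2aΔx → Δx = (0² − 52.5²)/(2·-9.8) = 141 m
Maximum height = 65.6 + 141 = 206 m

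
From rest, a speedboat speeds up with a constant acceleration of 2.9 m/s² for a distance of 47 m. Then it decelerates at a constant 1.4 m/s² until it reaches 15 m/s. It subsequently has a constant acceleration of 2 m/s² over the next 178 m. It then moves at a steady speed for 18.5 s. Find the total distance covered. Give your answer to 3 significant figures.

Phase 1 (accelerating): v₀ = 0 m/s, a = 2.9 m/s².
v² = v₀² + 2aΔx = 0² + 2·2.9·47 = 273 → v = 16.5 m/s
t = (v − v₀)/a = (16.5 − 0)/2.9 = 5.69 s

Phase 2 (decelerating): v₀ = 16.5 m/s, a = -1.4 m/s².
v = v₀ + at → t = (15 − 16.5) / -1.4 = 1.08 s
v² = v₀² + 2aΔx → Δx = (15² − 16.5²)/(2·-1.4) = 17.0 m

Phase 3 (accelerating): v₀ = 15.0 m/s, a = 2 m/s².
v² = v₀² + 2aΔx = 15.0² + 2·2·178 = 937 → v = 30.6 m/s
t = (v − v₀)/a = (30.6 − 15.0)/2 = 7.81 s

Phase 4 (constant speed): v₀ = 30.6 m/s, a = 0 m/s².
v = v₀ + at = 30.6 + (0)(18.5) = 30.6 m/s
Δx = v₀t + ½at² = 30.6·18.5 + 0.5·0·18.5² = 566 m
Total distance = 47.0 + 17.0 + 178 + 566 = 808 m

808 m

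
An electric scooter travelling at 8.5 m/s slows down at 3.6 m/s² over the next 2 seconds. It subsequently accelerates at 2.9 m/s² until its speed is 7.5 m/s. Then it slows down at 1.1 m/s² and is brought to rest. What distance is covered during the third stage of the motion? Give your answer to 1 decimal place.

25.6 m

Phase 1 (decelerating): v₀ = 8.50 m/s, a = -3.6 m/s².
v = v₀ + at = 8.50 + (-3.6)(2) = 1.30 m/s
Δx = v₀t + ½at² = 8.50·2 + 0.5·-3.6·2² = 9.80 m

Phase 2 (accelerating): v₀ = 1.30 m/s, a = 2.9 m/s².
v = v₀ + at → t = (7.5 − 1.30) / 2.9 = 2.14 s
v² = v₀² + 2aΔx → Δx = (7.5² − 1.30²)/(2·2.9) = 9.41 m

Phase 3 (decelerating): v₀ = 7.50 m/s, a = -1.1 m/s².
v = v₀ + at → t = (0 − 7.50) / -1.1 = 6.82 s
v² = v₀² + 2aΔx → Δx = (0² − 7.50²)/(2·-1.1) = 25.6 m
Distance in phase 3 = 25.6 m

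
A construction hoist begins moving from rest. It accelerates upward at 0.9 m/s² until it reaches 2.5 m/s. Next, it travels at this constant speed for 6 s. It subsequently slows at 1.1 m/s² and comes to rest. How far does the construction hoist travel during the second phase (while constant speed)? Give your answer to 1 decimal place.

Phase 1 (accelerating): v₀ = 0 m/s, a = 0.9 m/s².
v = v₀ + at → t = (2.5 − 0) / 0.9 = 2.78 s
v² = v₀² + 2aΔx → Δx = (2.5² − 0²)/(2·0.9) = 3.47 m

Phase 2 (constant speed): v₀ = 2.50 m/s, a = 0 m/s².
v = v₀ + at = 2.50 + (0)(6) = 2.50 m/s
Δx = v₀t + ½at² = 2.50·6 + 0.5·0·6² = 15.0 m
Distance in phase 2 = 15.0 m

15.0 m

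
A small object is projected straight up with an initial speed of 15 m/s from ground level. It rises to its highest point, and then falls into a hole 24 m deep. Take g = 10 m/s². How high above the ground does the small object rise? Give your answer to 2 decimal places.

Phase 1 (rising): v₀ = 15.0 m/s, a = -10 m/s².
v = v₀ + at → t = (0 − 15.0) / -10 = 1.50 s
v² = v₀² + 2aΔx → Δx = (0² − 15.0²)/(2·-10) = 11.2 m
Maximum height = 11.2 m

11.25 m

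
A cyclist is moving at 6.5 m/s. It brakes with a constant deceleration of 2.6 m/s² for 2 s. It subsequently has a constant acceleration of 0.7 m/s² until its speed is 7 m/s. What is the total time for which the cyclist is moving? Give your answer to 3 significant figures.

Phase 1 (decelerating): v₀ = 6.50 m/s, a = -2.6 m/s².
v = v₀ + at = 6.50 + (-2.6)(2) = 1.30 m/s
Δx = v₀t + ½at² = 6.50·2 + 0.5·-2.6·2² = 7.80 m

Phase 2 (accelerating): v₀ = 1.30 m/s, a = 0.7 m/s².
v = v₀ + at → t = (7 − 1.30) / 0.7 = 8.14 s
v² = v₀² + 2aΔx → Δx = (7² − 1.30²)/(2·0.7) = 33.8 m
Total time = 2.00 + 8.14 = 10.1 s

10.1 s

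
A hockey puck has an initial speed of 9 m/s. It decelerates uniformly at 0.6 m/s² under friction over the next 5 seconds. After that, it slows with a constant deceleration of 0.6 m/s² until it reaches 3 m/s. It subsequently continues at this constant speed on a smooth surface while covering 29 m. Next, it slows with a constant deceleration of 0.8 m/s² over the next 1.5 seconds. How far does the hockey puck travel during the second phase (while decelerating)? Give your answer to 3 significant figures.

Phase 1 (decelerating): v₀ = 9.00 m/s, a = -0.6 m/s².
v = v₀ + at = 9.00 + (-0.6)(5) = 6.00 m/s
Δx = v₀t + ½at² = 9.00·5 + 0.5·-0.6·5² = 37.5 m

Phase 2 (decelerating): v₀ = 6.00 m/s, a = -0.6 m/s².
v = v₀ + at → t = (3 − 6.00) / -0.6 = 5.00 s
v² = v₀² + 2aΔx → Δx = (3² − 6.00²)/(2·-0.6) = 22.5 m
Distance in phase 2 = 22.5 m

22.5 m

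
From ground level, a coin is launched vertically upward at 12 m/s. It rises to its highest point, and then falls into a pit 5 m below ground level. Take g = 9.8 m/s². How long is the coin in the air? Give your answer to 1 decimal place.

Phase 1 (rising): v₀ = 12.0 m/s, a = -9.8 m/s².
v = v₀ + at → t = (0 − 12.0) / -9.8 = 1.22 s
v² = v₀² + 2aΔx → Δx = (0² − 12.0²)/(2·-9.8) = 7.35 m

Phase 2 (falling): v₀ = 0 m/s, a = -9.8 m/s².
Falls 12.3 m from rest: t = √(2·12.3/9.8) = 1.59 s; v = g·t = 15.6 m/s.
Total time = 1.22 + 1.59 = 2.81 s

2.8 s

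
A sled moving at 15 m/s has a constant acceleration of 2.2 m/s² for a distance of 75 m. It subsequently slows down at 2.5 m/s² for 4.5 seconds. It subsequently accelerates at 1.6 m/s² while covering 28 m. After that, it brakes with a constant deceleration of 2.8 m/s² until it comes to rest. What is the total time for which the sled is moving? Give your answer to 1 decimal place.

Phase 1 (accelerating): v₀ = 15.0 m/s, a = 2.2 m/s².
v² = v₀² + 2aΔx = 15.0² + 2·2.2·75 = 555 → v = 23.6 m/s
t = (v − v₀)/a = (23.6 − 15.0)/2.2 = 3.89 s

Phase 2 (decelerating): v₀ = 23.6 m/s, a = -2.5 m/s².
v = v₀ + at = 23.6 + (-2.5)(4.5) = 12.3 m/s
Δx = v₀t + ½at² = 23.6·4.5 + 0.5·-2.5·4.5² = 80.7 m

Phase 3 (accelerating): v₀ = 12.3 m/s, a = 1.6 m/s².
v² = v₀² + 2aΔx = 12.3² + 2·1.6·28 = 241 → v = 15.5 m/s
t = (v − v₀)/a = (15.5 − 12.3)/1.6 = 2.01 s

Phase 4 (decelerating): v₀ = 15.5 m/s, a = -2.8 m/s².
v = v₀ + at → t = (0 − 15.5) / -2.8 = 5.55 s
v² = v₀² + 2aΔx → Δx = (0² − 15.5²)/(2·-2.8) = 43.1 m
Total time = 3.89 + 4.50 + 2.01 + 5.55 = 15.9 s

15.9 s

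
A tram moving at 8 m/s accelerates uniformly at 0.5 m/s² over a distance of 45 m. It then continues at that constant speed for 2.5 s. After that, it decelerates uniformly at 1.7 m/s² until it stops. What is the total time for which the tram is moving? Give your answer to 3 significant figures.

Phase 1 (accelerating): v₀ = 8.00 m/s, a = 0.5 m/s².
v² = v₀² + 2aΔx = 8.00² + 2·0.5·45 = 109 → v = 10.4 m/s
t = (v − v₀)/a = (10.4 − 8.00)/0.5 = 4.88 s

Phase 2 (constant speed): v₀ = 10.4 m/s, a = 0 m/s².
v = v₀ + at = 10.4 + (0)(2.5) = 10.4 m/s
Δx = v₀t + ½at² = 10.4·2.5 + 0.5·0·2.5² = 26.1 m

Phase 3 (decelerating): v₀ = 10.4 m/s, a = -1.7 m/s².
v = v₀ + at → t = (0 − 10.4) / -1.7 = 6.14 s
v² = v₀² + 2aΔx → Δx = (0² − 10.4²)/(2·-1.7) = 32.1 m
Total time = 4.88 + 2.50 + 6.14 = 13.5 s

13.5 s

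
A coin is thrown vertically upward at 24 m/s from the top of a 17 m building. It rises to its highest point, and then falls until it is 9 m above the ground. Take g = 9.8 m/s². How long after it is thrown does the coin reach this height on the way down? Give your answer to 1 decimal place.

Phase 1 (rising): v₀ = 24.0 m/s, a = -9.8 m/s².
v = v₀ + at → t = (0 − 24.0) / -9.8 = 2.45 s
v² = v₀² + 2aΔx → Δx = (0² − 24.0²)/(2·-9.8) = 29.4 m

Phase 2 (falling): v₀ = 0 m/s, a = -9.8 m/s².
Falls 37.4 m from rest: t = √(2·37.4/9.8) = 2.76 s; v = g·t = 27.1 m/s.
Total time = 2.45 + 2.76 = 5.21 s

5.2 s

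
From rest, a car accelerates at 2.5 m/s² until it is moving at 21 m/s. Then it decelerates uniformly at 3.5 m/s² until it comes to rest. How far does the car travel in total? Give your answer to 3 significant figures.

Phase 1 (accelerating): v₀ = 0 m/s, a = 2.5 m/s².
v = v₀ + at → t = (21 − 0) / 2.5 = 8.40 s
v² = v₀² + 2aΔx → Δx = (21² − 0²)/(2·2.5) = 88.2 m

Phase 2 (decelerating): v₀ = 21.0 m/s, a = -3.5 m/s².
v = v₀ + at → t = (0 − 21.0) / -3.5 = 6.00 s
v² = v₀² + 2aΔx → Δx = (0² − 21.0²)/(2·-3.5) = 63.0 m
Total distance = 88.2 + 63.0 = 151 m

151 m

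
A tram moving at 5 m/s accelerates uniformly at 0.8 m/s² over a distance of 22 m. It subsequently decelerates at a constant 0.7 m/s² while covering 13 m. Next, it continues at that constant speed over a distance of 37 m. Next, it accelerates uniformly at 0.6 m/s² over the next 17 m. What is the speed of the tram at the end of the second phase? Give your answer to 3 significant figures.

Phase 1 (accelerating): v₀ = 5.00 m/s, a = 0.8 m/s².
v² = v₀² + 2aΔx = 5.00² + 2·0.8·22 = 60.2 → v = 7.76 m/s
t = (v − v₀)/a = (7.76 − 5.00)/0.8 = 3.45 s

Phase 2 (decelerating): v₀ = 7.76 m/s, a = -0.7 m/s².
v² = v₀² + 2aΔx = 7.76² + 2·-0.7·13 = 42.0 → v = 6.48 m/s
t = (v − v₀)/a = (6.48 − 7.76)/-0.7 = 1.83 s
Speed at end of phase 2 = 6.48 m/s

6.48 m/s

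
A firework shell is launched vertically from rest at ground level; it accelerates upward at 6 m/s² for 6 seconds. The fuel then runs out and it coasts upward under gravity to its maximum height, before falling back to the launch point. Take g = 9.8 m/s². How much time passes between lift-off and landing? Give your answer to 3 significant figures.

Phase 1 (powered ascent): v₀ = 0 m/s, a = 6 m/s².
v = v₀ + at = 0 + (6)(6) = 36.0 m/s
Δx = v₀t + ½at² = 0·6 + 0.5·6·6² = 108 m

Phase 2 (coasting upward): v₀ = 36.0 m/s, a = -9.8 m/s².
v = v₀ + at → t = (0 − 36.0) / -9.8 = 3.67 s
v² = v₀² + 2aΔx → Δx = (0² − 36.0²)/(2·-9.8) = 66.1 m

Phase 3 (free fall): v₀ = 0 m/s, a = -9.8 m/s².
Falls 174 m from rest: t = √(2·174/9.8) = 5.96 s; v = g·t = 58.4 m/s.
Total time = 6.00 + 3.67 + 5.96 = 15.6 s

15.6 s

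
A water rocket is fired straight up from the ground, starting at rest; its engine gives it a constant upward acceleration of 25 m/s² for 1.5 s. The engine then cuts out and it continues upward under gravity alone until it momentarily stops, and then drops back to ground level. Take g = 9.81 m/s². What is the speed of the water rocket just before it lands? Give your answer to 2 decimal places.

Phase 1 (powered ascent): v₀ = 0 m/s, a = 25 m/s².
v = v₀ + at = 0 + (25)(1.5) = 37.5 m/s
Δx = v₀t + ½at² = 0·1.5 + 0.5·25·1.5² = 28.1 m

Phase 2 (coasting upward): v₀ = 37.5 m/s, a = -9.81 m/s².
v = v₀ + at → t = (0 − 37.5) / -9.81 = 3.82 s
v² = v₀² + 2aΔx → Δx = (0² − 37.5²)/(2·-9.81) = 71.7 m

Phase 3 (free fall): v₀ = 0 m/s, a = -9.81 m/s².
Falls 99.8 m from rest: t = √(2·99.8/9.81) = 4.51 s; v = g·t = 44.2 m/s.
Impact speed = 44.2 m/s

44.25 m/s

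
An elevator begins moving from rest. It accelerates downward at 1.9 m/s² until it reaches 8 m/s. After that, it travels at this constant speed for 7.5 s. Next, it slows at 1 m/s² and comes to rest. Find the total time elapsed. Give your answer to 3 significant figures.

Phase 1 (accelerating): v₀ = 0 m/s, a = 1.9 m/s².
v = v₀ + at → t = (8 − 0) / 1.9 = 4.21 s
v² = v₀² + 2aΔx → Δx = (8² − 0²)/(2·1.9) = 16.8 m

Phase 2 (constant speed): v₀ = 8.00 m/s, a = 0 m/s².
v = v₀ + at = 8.00 + (0)(7.5) = 8.00 m/s
Δx = v₀t + ½at² = 8.00·7.5 + 0.5·0·7.5² = 60.0 m

Phase 3 (decelerating): v₀ = 8.00 m/s, a = -1 m/s².
v = v₀ + at → t = (0 − 8.00) / -1 = 8.00 s
v² = v₀² + 2aΔx → Δx = (0² − 8.00²)/(2·-1) = 32.0 m
Total time = 4.21 + 7.50 + 8.00 = 19.7 s

19.7 s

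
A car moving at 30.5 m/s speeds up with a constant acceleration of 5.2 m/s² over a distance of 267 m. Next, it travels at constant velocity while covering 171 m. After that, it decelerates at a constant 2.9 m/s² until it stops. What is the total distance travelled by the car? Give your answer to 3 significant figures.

Phase 1 (accelerating): v₀ = 30.5 m/s, a = 5.2 m/s².
v² = v₀² + 2aΔx = 30.5² + 2·5.2·267 = 3710 → v = 60.9 m/s
t = (v − v₀)/a = (60.9 − 30.5)/5.2 = 5.84 s

Phase 2 (constant speed): v₀ = 60.9 m/s, a = 0 m/s².
Constant speed: t = d/v = 171/60.9 = 2.81 s

Phase 3 (decelerating): v₀ = 60.9 m/s, a = -2.9 m/s².
v = v₀ + at → t = (0 − 60.9) / -2.9 = 21.0 s
v² = v₀² + 2aΔx → Δx = (0² − 60.9²)/(2·-2.9) = 639 m
Total distance = 267 + 171 + 639 = 1080 m

1080 m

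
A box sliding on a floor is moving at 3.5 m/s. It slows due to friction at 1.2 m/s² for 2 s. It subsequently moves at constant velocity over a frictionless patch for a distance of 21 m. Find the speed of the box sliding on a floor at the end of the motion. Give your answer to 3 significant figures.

Phase 1 (decelerating): v₀ = 3.50 m/s, a = -1.2 m/s².
v = v₀ + at = 3.50 + (-1.2)(2) = 1.10 m/s
Δx = v₀t + ½at² = 3.50·2 + 0.5·-1.2·2² = 4.60 m

Phase 2 (constant speed): v₀ = 1.10 m/s, a = 0 m/s².
Constant speed: t = d/v = 21/1.10 = 19.1 s
Final speed = 1.10 m/s

1.10 m/s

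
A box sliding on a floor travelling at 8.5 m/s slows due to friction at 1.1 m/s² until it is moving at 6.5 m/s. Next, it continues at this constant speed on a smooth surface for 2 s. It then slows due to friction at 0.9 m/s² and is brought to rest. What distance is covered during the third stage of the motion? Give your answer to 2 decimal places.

23.47 m

Phase 1 (decelerating): v₀ = 8.50 m/s, a = -1.1 m/s².
v = v₀ + at → t = (6.5 − 8.50) / -1.1 = 1.82 s
v² = v₀² + 2aΔx → Δx = (6.5² − 8.50²)/(2·-1.1) = 13.6 m

Phase 2 (constant speed): v₀ = 6.50 m/s, a = 0 m/s².
v = v₀ + at = 6.50 + (0)(2) = 6.50 m/s
Δx = v₀t + ½at² = 6.50·2 + 0.5·0·2² = 13.0 m

Phase 3 (decelerating): v₀ = 6.50 m/s, a = -0.9 m/s².
v = v₀ + at → t = (0 − 6.50) / -0.9 = 7.22 s
v² = v₀² + 2aΔx → Δx = (0² − 6.50²)/(2·-0.9) = 23.5 m
Distance in phase 3 = 23.5 m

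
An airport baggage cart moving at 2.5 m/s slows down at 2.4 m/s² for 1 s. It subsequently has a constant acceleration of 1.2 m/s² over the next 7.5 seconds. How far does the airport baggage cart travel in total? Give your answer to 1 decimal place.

Phase 1 (decelerating): v₀ = 2.50 m/s, a = -2.4 m/s².
v = v₀ + at = 2.50 + (-2.4)(1) = 0.100 m/s
Δx = v₀t + ½at² = 2.50·1 + 0.5·-2.4·1² = 1.30 m

Phase 2 (accelerating): v₀ = 0.100 m/s, a = 1.2 m/s².
v = v₀ + at = 0.100 + (1.2)(7.5) = 9.10 m/s
Δx = v₀t + ½at² = 0.100·7.5 + 0.5·1.2·7.5² = 34.5 m
Total distance = 1.30 + 34.5 = 35.8 m

35.8 m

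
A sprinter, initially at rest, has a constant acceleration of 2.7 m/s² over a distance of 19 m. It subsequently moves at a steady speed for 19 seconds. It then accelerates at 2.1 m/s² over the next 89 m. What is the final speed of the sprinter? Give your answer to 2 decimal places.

21.83 m/s

Phase 1 (accelerating): v₀ = 0 m/s, a = 2.7 m/s².
v² = v₀² + 2aΔx = 0² + 2·2.7·19 = 103 → v = 10.1 m/s
t = (v − v₀)/a = (10.1 − 0)/2.7 = 3.75 s

Phase 2 (constant speed): v₀ = 10.1 m/s, a = 0 m/s².
v = v₀ + at = 10.1 + (0)(19) = 10.1 m/s
Δx = v₀t + ½at² = 10.1·19 + 0.5·0·19² = 192 m

Phase 3 (accelerating): v₀ = 10.1 m/s, a = 2.1 m/s².
v² = v₀² + 2aΔx = 10.1² + 2·2.1·89 = 476 → v = 21.8 m/s
t = (v − v₀)/a = (21.8 − 10.1)/2.1 = 5.57 s
Final speed = 21.8 m/s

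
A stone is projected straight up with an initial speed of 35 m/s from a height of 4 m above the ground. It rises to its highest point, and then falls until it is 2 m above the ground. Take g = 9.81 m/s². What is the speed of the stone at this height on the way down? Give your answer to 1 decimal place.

Phase 1 (rising): v₀ = 35.0 m/s, a = -9.81 m/s².
v = v₀ + at → t = (0 − 35.0) / -9.81 = 3.57 s
v² = v₀² + 2aΔx → Δx = (0² − 35.0²)/(2·-9.81) = 62.4 m

Phase 2 (falling): v₀ = 0 m/s, a = -9.81 m/s².
Falls 64.4 m from rest: t = √(2·64.4/9.81) = 3.62 s; v = g·t = 35.6 m/s.
Final speed = 35.6 m/s

35.6 m/s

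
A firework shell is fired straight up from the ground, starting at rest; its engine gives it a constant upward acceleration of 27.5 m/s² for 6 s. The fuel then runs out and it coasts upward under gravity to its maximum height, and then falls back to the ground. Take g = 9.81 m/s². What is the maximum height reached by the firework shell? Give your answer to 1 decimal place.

1882.6 m

Phase 1 (powered ascent): v₀ = 0 m/s, a = 27.5 m/s².
v = v₀ + at = 0 + (27.5)(6) = 165 m/s
Δx = v₀t + ½at² = 0·6 + 0.5·27.5·6² = 495 m

Phase 2 (coasting upward): v₀ = 165 m/s, a = -9.81 m/s².
v = v₀ + at → t = (0 − 165) / -9.81 = 16.8 s
v² = v₀² + 2aΔx → Δx = (0² − 165²)/(2·-9.81) = 1390 m
Maximum height = 495 + 1390 = 1880 m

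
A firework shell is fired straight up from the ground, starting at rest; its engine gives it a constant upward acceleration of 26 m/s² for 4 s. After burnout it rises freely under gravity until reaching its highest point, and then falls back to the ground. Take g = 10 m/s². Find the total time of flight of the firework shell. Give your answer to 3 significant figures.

26.6 s

Phase 1 (powered ascent): v₀ = 0 m/s, a = 26 m/s².
v = v₀ + at = 0 + (26)(4) = 104 m/s
Δx = v₀t + ½at² = 0·4 + 0.5·26·4² = 208 m

Phase 2 (coasting upward): v₀ = 104 m/s, a = -10 m/s².
v = v₀ + at → t = (0 − 104) / -10 = 10.4 s
v² = v₀² + 2aΔx → Δx = (0² − 104²)/(2·-10) = 541 m

Phase 3 (free fall): v₀ = 0 m/s, a = -10 m/s².
Falls 749 m from rest: t = √(2·749/10) = 12.2 s; v = g·t = 122 m/s.
Total time = 4.00 + 10.4 + 12.2 = 26.6 s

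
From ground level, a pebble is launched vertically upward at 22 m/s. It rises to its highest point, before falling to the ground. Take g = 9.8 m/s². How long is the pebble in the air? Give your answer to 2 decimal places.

4.49 s

Phase 1 (rising): v₀ = 22.0 m/s, a = -9.8 m/s².
v = v₀ + at → t = (0 − 22.0) / -9.8 = 2.24 s
v² = v₀² + 2aΔx → Δx = (0² − 22.0²)/(2·-9.8) = 24.7 m

Phase 2 (falling): v₀ = 0 m/s, a = -9.8 m/s².
Falls 24.7 m from rest: t = √(2·24.7/9.8) = 2.24 s; v = g·t = 22.0 m/s.
Total time = 2.24 + 2.24 = 4.49 s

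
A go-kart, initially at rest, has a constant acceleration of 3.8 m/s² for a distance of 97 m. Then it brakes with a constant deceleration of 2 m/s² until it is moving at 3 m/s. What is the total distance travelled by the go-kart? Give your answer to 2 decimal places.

Phase 1 (accelerating): v₀ = 0 m/s, a = 3.8 m/s².
v² = v₀² + 2aΔx = 0² + 2·3.8·97 = 737 → v = 27.2 m/s
t = (v − v₀)/a = (27.2 − 0)/3.8 = 7.15 s

Phase 2 (decelerating): v₀ = 27.2 m/s, a = -2 m/s².
v = v₀ + at → t = (3 − 27.2) / -2 = 12.1 s
v² = v₀² + 2aΔx → Δx = (3² − 27.2²)/(2·-2) = 182 m
Total distance = 97.0 + 182 = 279 m

279.05 m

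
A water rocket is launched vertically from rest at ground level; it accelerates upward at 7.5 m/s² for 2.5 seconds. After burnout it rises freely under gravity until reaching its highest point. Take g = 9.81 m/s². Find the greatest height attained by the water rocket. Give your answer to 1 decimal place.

Phase 1 (powered ascent): v₀ = 0 m/s, a = 7.5 m/s².
v = v₀ + at = 0 + (7.5)(2.5) = 18.8 m/s
Δx = v₀t + ½at² = 0·2.5 + 0.5·7.5·2.5² = 23.4 m

Phase 2 (coasting upward): v₀ = 18.8 m/s, a = -9.81 m/s².
v = v₀ + at → t = (0 − 18.8) / -9.81 = 1.91 s
v² = v₀² + 2aΔx → Δx = (0² − 18.8²)/(2·-9.81) = 17.9 m
Maximum height = 23.4 + 17.9 = 41.4 m

41.4 m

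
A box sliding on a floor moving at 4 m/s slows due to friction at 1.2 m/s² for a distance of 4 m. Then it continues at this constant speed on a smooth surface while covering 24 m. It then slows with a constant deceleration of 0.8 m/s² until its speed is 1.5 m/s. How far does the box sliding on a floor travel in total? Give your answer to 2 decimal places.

30.59 m

Phase 1 (decelerating): v₀ = 4.00 m/s, a = -1.2 m/s².
v² = v₀² + 2aΔx = 4.00² + 2·-1.2·4 = 6.40 → v = 2.53 m/s
t = (v − v₀)/a = (2.53 − 4.00)/-1.2 = 1.23 s

Phase 2 (constant speed): v₀ = 2.53 m/s, a = 0 m/s².
Constant speed: t = d/v = 24/2.53 = 9.49 s

Phase 3 (decelerating): v₀ = 2.53 m/s, a = -0.8 m/s².
v = v₀ + at → t = (1.5 − 2.53) / -0.8 = 1.29 s
v² = v₀² + 2aΔx → Δx = (1.5² − 2.53²)/(2·-0.8) = 2.59 m
Total distance = 4.00 + 24.0 + 2.59 = 30.6 m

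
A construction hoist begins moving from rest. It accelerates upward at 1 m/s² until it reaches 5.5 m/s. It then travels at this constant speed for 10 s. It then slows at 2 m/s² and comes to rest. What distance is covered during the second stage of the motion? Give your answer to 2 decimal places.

Phase 1 (accelerating): v₀ = 0 m/s, a = 1 m/s².
v = v₀ + at → t = (5.5 − 0) / 1 = 5.50 s
v² = v₀² + 2aΔx → Δx = (5.5² − 0²)/(2·1) = 15.1 m

Phase 2 (constant speed): v₀ = 5.50 m/s, a = 0 m/s².
v = v₀ + at = 5.50 + (0)(10) = 5.50 m/s
Δx = v₀t + ½at² = 5.50·10 + 0.5·0·10² = 55.0 m
Distance in phase 2 = 55.0 m

55.00 m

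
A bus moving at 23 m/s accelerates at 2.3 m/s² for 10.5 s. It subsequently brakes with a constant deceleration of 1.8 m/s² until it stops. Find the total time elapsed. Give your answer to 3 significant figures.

36.7 s

Phase 1 (accelerating): v₀ = 23.0 m/s, a = 2.3 m/s².
v = v₀ + at = 23.0 + (2.3)(10.5) = 47.1 m/s
Δx = v₀t + ½at² = 23.0·10.5 + 0.5·2.3·10.5² = 368 m

Phase 2 (decelerating): v₀ = 47.1 m/s, a = -1.8 m/s².
v = v₀ + at → t = (0 − 47.1) / -1.8 = 26.2 s
v² = v₀² + 2aΔx → Δx = (0² − 47.1²)/(2·-1.8) = 618 m
Total time = 10.5 + 26.2 = 36.7 s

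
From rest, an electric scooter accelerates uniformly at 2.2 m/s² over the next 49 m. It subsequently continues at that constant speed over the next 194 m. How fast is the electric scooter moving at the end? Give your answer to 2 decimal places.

Phase 1 (accelerating): v₀ = 0 m/s, a = 2.2 m/s².
v² = v₀² + 2aΔx = 0² + 2·2.2·49 = 216 → v = 14.7 m/s
t = (v − v₀)/a = (14.7 − 0)/2.2 = 6.67 s

Phase 2 (constant speed): v₀ = 14.7 m/s, a = 0 m/s².
Constant speed: t = d/v = 194/14.7 = 13.2 s
Final speed = 14.7 m/s

14.68 m/s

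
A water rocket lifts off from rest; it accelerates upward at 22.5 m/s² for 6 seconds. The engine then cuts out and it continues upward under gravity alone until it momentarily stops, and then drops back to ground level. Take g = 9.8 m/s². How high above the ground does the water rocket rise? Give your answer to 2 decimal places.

Phase 1 (powered ascent): v₀ = 0 m/s, a = 22.5 m/s².
v = v₀ + at = 0 + (22.5)(6) = 135 m/s
Δx = v₀t + ½at² = 0·6 + 0.5·22.5·6² = 405 m

Phase 2 (coasting upward): v₀ = 135 m/s, a = -9.8 m/s².
v = v₀ + at → t = (0 − 135) / -9.8 = 13.8 s
v² = v₀² + 2aΔx → Δx = (0² − 135²)/(2·-9.8) = 930 m
Maximum height = 405 + 930 = 1330 m

1334.85 m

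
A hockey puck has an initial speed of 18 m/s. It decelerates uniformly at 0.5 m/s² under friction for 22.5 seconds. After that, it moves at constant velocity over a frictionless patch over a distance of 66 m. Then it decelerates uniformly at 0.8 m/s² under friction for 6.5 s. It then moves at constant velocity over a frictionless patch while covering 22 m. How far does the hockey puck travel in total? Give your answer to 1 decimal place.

393.4 m

Phase 1 (decelerating): v₀ = 18.0 m/s, a = -0.5 m/s².
v = v₀ + at = 18.0 + (-0.5)(22.5) = 6.75 m/s
Δx = v₀t + ½at² = 18.0·22.5 + 0.5·-0.5·22.5² = 278 m

Phase 2 (constant speed): v₀ = 6.75 m/s, a = 0 m/s².
Constant speed: t = d/v = 66/6.75 = 9.78 s

Phase 3 (decelerating): v₀ = 6.75 m/s, a = -0.8 m/s².
v = v₀ + at = 6.75 + (-0.8)(6.5) = 1.55 m/s
Δx = v₀t + ½at² = 6.75·6.5 + 0.5·-0.8·6.5² = 27.0 m

Phase 4 (constant speed): v₀ = 1.55 m/s, a = 0 m/s².
Constant speed: t = d/v = 22/1.55 = 14.2 s
Total distance = 278 + 66.0 + 27.0 + 22.0 = 393 m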